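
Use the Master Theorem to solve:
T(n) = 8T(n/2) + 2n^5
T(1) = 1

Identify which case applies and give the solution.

a=8, b=2, f(n)=2n^5. log_2(8) = 3. Since c=5 > 3 and the regularity condition holds (8(n/2)^5 = (8/2^5)n^5 with 8/2^5 < 1), Case 3 applies: T(n) = Θ(f(n)) = O(n^5).

Answer: O(n^5) - Case 3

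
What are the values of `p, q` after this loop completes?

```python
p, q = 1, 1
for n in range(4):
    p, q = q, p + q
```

Fibonacci: after 4 iterations
`p, q` takes the values: (1, 1) → (1, 2) → (2, 3) → (3, 5) → (5, 8)

Answer: 5, 8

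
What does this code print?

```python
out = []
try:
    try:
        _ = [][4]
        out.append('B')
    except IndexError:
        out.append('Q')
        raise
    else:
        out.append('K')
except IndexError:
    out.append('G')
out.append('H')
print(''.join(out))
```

Execution trace: 'Q' (inner except IndexError) → 'G' (outer except IndexError) → 'H' (after the try/except). Output: QGH

Answer: QGH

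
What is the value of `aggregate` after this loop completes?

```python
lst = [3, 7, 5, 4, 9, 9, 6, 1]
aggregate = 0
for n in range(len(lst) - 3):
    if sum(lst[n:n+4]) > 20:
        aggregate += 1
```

Count windows with sum > 20
`aggregate` takes the values: 0 → 1 → 2 → 3 → 4

Answer: 4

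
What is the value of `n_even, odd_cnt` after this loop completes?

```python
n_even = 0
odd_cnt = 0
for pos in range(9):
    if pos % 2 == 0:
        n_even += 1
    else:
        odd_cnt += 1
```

Count evens and odds in range(9)
`n_even, odd_cnt` takes the values: (0, 0) → (1, 0) → (1, 1) → (2, 1) → (2, 2) → (3, 2) → (3, 3) → (4, 3) → (4, 4) → (5, 4)

Answer: 5, 4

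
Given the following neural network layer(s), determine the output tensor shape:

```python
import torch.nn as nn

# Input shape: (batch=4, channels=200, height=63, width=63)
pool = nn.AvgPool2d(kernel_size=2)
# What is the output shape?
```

Input: (4, 200, 63, 63) -> Output: (4, 200, 31, 31)

Answer: (4, 200, 31, 31)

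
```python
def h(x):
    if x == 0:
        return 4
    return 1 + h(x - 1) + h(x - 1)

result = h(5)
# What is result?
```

h(x) = 1 + 2·h(x-1), h(0)=4. Closed form: (4+1)·2^5 - 1 = 159.

Answer: 159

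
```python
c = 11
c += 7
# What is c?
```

Trace:
`c = 11` → c = 11
`c += 7` → c = 18
So c = 18

Answer: 18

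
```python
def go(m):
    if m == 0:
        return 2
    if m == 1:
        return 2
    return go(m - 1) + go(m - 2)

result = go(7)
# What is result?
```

Build up from base cases: go(0)=2, go(1)=2, go(2)=4, go(3)=6, go(4)=10, go(5)=16, go(6)=26, ..., go(7)=42

Answer: 42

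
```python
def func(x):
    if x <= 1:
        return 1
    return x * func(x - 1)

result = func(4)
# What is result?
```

func(4) = 4 * 3 * 2 * 1 = 24

Answer: 24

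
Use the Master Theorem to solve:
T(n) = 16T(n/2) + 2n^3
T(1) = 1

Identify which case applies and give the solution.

a=16, b=2, f(n)=2n^3. log_2(16) = 4. Since c=3 < 4, Case 1 applies: T(n) = Θ(n^log_b(a)) = O(n^4).

Answer: O(n^4) - Case 1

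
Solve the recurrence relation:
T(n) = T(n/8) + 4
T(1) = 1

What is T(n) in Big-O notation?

Each step divides n by 8 and adds 4. After log_8(n) steps we reach T(1)=1. So T(n) = 4·log_8(n) + 1 = O(log n).

Answer: O(log n)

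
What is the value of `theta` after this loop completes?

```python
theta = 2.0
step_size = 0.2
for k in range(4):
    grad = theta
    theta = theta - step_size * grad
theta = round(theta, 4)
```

Gradient descent: w = 2.0 * (1 - 0.2)^4
`theta` takes the values: 2.0 → 1.6 → 1.28 → 1.024 → 0.8192

Answer: 0.8192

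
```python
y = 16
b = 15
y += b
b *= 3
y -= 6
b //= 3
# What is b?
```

Trace:
`y = 16` → y = 16
`b = 15` → b = 15
`y += b` → y = 31
`b *= 3` → b = 45
`y -= 6` → y = 25
`b //= 3` → b = 15
So b = 15

Answer: 15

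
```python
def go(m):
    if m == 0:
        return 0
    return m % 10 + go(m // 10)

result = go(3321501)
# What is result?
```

Sum of digits of 3321501: 1 + 0 + 5 + 1 + 2 + 3 + 3 = 15

Answer: 15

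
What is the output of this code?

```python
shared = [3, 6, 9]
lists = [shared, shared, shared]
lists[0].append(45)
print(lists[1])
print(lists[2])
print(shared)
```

Key concept: list of same reference.
Step by step:
`shared = [3, 6, 9]` → shared = [3, 6, 9]
`lists = [shared, shared, shared]` → lists = [[3, 6, 9], [3, 6, 9], [3, 6, 9]]
`lists[0].append(45)` → shared = [3, 6, 9, 45]; lists = [[3, 6, 9, 45], [3, 6, 9, 45], [3, 6, 9, 45]]
`print(lists[1])` → prints [3, 6, 9, 45]
`print(lists[2])` → prints [3, 6, 9, 45]
`print(shared)` → prints [3, 6, 9, 45]

Answer:
[3, 6, 9, 45]
[3, 6, 9, 45]
[3, 6, 9, 45]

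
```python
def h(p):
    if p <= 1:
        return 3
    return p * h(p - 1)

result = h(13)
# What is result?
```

h(13) = 13 * 12 * 11 * 10 * 9 * 8 * 7 * 6 * 5 * 4 * 3 * 2 * 3 = 18681062400

Answer: 18681062400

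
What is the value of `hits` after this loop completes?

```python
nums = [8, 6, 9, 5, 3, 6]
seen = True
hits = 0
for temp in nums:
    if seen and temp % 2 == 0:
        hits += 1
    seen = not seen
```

Count even values at even positions
`hits` takes the values: 0 → 1

Answer: 1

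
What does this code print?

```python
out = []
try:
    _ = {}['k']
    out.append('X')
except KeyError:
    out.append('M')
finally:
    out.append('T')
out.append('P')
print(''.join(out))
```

Execution trace: 'M' (except KeyError) → 'T' (finally) → 'P' (after the try/except). Output: MTP

Answer: MTP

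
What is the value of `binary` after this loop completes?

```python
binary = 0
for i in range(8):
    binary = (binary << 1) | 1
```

Build 8 consecutive 1-bits: 0b11111111
`binary` takes the values: 0 → 1 → 3 → 7 → 15 → 31 → 63 → 127 → 255

Answer: 255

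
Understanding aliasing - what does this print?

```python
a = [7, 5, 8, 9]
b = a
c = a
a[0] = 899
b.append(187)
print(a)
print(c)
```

Key concept: multiple aliases.
Step by step:
`a = [7, 5, 8, 9]` → a = [7, 5, 8, 9]
`b = a` → b = [7, 5, 8, 9] (same object as a)
`c = a` → c = [7, 5, 8, 9] (same object as a, b)
`a[0] = 899` → a = [899, 5, 8, 9] (same object as b, c); b = [899, 5, 8, 9] (same object as a, c); c = [899, 5, 8, 9] (same object as a, b)
`b.append(187)` → a = [899, 5, 8, 9, 187] (same object as b, c); b = [899, 5, 8, 9, 187] (same object as a, c); c = [899, 5, 8, 9, 187] (same object as a, b)
`print(a)` → prints [899, 5, 8, 9, 187]
`print(c)` → prints [899, 5, 8, 9, 187]

Answer:
[899, 5, 8, 9, 187]
[899, 5, 8, 9, 187]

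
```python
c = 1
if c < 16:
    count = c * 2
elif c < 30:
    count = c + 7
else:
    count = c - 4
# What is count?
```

Trace:
`c = 1` → c = 1
`if c < 16: ...` → c < 16 is True → count = 2
So count = 2

Answer: 2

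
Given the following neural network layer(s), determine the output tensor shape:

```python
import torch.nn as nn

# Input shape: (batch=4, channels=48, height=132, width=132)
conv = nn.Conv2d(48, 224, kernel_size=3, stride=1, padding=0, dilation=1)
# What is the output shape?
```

Input: (4, 48, 132, 132) -> Output: (4, 224, 130, 130)

Answer: (4, 224, 130, 130)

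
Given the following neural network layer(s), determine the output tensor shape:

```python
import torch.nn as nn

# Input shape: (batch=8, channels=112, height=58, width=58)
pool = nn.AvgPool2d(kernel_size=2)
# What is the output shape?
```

Input: (8, 112, 58, 58) -> Output: (8, 112, 29, 29)

Answer: (8, 112, 29, 29)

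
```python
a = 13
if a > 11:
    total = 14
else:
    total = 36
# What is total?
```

Trace:
`a = 13` → a = 13
`if a > 11: ...` → a > 11 is True → total = 14
So total = 14

Answer: 14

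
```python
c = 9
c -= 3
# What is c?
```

Trace:
`c = 9` → c = 9
`c -= 3` → c = 6
So c = 6

Answer: 6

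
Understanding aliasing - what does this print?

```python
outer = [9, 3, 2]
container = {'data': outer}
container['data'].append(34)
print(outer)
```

Key concept: dict holds reference to list.
Step by step:
`outer = [9, 3, 2]` → outer = [9, 3, 2]
`container = {'data': outer}` → container = {'data': [9, 3, 2]}
`container['data'].append(34)` → outer = [9, 3, 2, 34]; container = {'data': [9, 3, 2, 34]}
`print(outer)` → prints [9, 3, 2, 34]

Answer: [9, 3, 2, 34]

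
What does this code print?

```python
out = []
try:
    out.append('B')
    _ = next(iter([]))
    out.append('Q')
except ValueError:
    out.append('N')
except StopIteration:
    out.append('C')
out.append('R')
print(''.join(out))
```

Execution trace: 'B' (try body) → 'C' (except StopIteration) → 'R' (after the try/except). Output: BCR

Answer: BCR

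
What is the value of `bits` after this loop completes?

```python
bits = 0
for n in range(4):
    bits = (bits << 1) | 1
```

Build 4 consecutive 1-bits: 0b1111
`bits` takes the values: 0 → 1 → 3 → 7 → 15

Answer: 15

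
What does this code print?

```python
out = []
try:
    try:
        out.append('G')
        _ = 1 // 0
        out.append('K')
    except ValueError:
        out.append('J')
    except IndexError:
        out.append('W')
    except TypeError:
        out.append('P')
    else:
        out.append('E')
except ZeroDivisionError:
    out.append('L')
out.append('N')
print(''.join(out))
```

Execution trace: 'G' (try body) → 'L' (outer except ZeroDivisionError) → 'N' (after the try/except). Output: GLN

Answer: GLN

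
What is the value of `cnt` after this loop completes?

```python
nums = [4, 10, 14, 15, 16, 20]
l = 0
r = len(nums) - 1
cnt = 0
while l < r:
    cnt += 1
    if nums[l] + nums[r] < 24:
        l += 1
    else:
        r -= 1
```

Steps to find pair summing to 24
`cnt` takes the values: 0 → 1 → 2 → 3 → 4 → 5

Answer: 5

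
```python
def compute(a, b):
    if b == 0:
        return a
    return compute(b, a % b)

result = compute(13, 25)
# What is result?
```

compute(13, 25) -> compute(25, 13) -> compute(13, 12) -> compute(12, 1) -> compute(1, 0) -> 1

Answer: 1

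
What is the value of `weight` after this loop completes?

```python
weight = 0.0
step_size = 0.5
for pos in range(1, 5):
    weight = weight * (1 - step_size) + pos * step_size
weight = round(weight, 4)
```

Moving average with lr=0.5
`weight` takes the values: 0.0 → 0.5 → 1.25 → 2.125 → 3.0625

Answer: 3.0625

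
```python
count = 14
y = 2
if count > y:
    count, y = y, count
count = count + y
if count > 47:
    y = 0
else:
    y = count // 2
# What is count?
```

Trace:
`count = 14` → count = 14
`y = 2` → y = 2
`if count > y: ...` → count > y is True → count = 2; y = 14
`count = count + y` → count = 16
`if count > 47: ...` → count > 47 is False, take else branch → y = 8
So count = 16

Answer: 16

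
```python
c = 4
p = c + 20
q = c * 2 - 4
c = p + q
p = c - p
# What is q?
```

Trace:
`c = 4` → c = 4
`p = c + 20` → p = 24
`q = c * 2 - 4` → q = 4
`c = p + q` → c = 28
`p = c - p` → p = 4
So q = 4

Answer: 4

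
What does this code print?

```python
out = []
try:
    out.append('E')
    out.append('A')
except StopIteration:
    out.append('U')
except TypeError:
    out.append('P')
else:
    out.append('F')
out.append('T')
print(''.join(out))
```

Execution trace: 'E' (try body) → 'A' (try body, no exception) → 'F' (else) → 'T' (after the try/except). Output: EAFT

Answer: EAFT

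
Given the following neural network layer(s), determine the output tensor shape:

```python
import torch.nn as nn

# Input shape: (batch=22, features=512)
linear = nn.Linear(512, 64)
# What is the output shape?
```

Input: (22, 512) -> Output: (22, 64)

Answer: (22, 64)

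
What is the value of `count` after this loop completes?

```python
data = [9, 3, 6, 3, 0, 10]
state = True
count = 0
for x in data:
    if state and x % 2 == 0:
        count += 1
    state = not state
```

Count even values at even positions
`count` takes the values: 0 → 1 → 2

Answer: 2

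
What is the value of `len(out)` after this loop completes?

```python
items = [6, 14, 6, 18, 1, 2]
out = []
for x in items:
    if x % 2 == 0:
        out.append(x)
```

Count even numbers in [6, 14, 6, 18, 1, 2]
`out` takes the values: [] → [6] → [6, 14] → [6, 14, 6] → [6, 14, 6, 18] → [6, 14, 6, 18, 2]
So `len(out)` = 5

Answer: 5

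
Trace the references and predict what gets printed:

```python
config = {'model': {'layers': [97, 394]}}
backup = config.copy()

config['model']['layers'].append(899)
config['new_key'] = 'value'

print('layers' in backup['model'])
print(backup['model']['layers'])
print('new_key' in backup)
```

Key concept: shallow copy gotcha with nested dict.
Step by step:
`config = {'model': {'layers': [97, 394]}}` → config = {'model': {'layers': [97, 394]}}
`backup = config.copy()` → backup = {'model': {'layers': [97, 394]}}
`config['model']['layers'].append(899)` → config = {'model': {'layers': [97, 394, 899]}}; backup = {'model': {'layers': [97, 394, 899]}}
`config['new_key'] = 'value'` → config = {'model': {'layers': [97, 394, 899]}, 'new_key': 'value'}
`print('layers' in backup['model'])` → prints True
`print(backup['model']['layers'])` → prints [97, 394, 899]
`print('new_key' in backup)` → prints False

Answer:
True
[97, 394, 899]
False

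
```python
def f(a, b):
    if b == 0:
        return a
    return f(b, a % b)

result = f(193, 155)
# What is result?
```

f(193, 155) -> f(155, 38) -> f(38, 3) -> f(3, 2) -> f(2, 1) -> f(1, 0) -> 1

Answer: 1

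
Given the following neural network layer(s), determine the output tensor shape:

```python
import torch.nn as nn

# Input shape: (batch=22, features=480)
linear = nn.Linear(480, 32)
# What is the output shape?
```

Input: (22, 480) -> Output: (22, 32)

Answer: (22, 32)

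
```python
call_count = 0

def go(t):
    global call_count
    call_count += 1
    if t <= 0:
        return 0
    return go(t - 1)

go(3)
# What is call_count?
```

Linear recursion stepping by 1: 4 calls from t=3 down to ≤0.

Answer: 4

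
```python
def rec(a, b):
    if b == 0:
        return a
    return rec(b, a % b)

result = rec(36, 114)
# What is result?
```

rec(36, 114) -> rec(114, 36) -> rec(36, 6) -> rec(6, 0) -> 6

Answer: 6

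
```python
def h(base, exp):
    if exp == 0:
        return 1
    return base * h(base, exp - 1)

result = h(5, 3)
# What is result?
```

h(5, 3) = 5 * 5 * 5 = 125

Answer: 125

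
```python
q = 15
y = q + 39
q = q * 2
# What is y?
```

Trace:
`q = 15` → q = 15
`y = q + 39` → y = 54
`q = q * 2` → q = 30
So y = 54

Answer: 54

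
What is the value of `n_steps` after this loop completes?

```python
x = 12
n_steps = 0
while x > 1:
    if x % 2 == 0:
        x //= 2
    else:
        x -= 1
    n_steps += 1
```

Steps to reduce 12 to 1
`n_steps` takes the values: 0 → 1 → 2 → 3 → 4

Answer: 4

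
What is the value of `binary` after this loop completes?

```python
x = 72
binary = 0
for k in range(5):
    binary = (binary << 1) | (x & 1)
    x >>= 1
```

Reverse lowest 5 bits of 72
`binary` takes the values: 0 → 1 → 2

Answer: 2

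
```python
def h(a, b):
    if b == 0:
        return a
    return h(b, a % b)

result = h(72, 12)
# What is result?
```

h(72, 12) -> h(12, 0) -> 12

Answer: 12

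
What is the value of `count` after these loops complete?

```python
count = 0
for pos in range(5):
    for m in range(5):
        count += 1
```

5 * 5 = 25
`count` takes the values: 0 → 1 → 2 → 3 → 4 → 5 → 6 → 7 → 8 → 9 → 10 → 11 → 12 → 13 → 14 → 15 → 16 → 17 → 18 → 19 → 20 → 21 → 22 → 23 → 24 → 25

Answer: 25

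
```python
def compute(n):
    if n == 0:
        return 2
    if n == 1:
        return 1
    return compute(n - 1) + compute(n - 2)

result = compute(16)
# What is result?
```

Build up from base cases: compute(0)=2, compute(1)=1, compute(2)=3, compute(3)=4, compute(4)=7, compute(5)=11, compute(6)=18, ..., compute(16)=2207

Answer: 2207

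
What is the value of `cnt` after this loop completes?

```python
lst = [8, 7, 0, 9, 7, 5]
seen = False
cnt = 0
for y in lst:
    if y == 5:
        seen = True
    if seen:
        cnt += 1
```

Count elements after first 5 in [8, 7, 0, 9, 7, 5]
`cnt` takes the values: 0 → 1

Answer: 1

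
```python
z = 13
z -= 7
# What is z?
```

Trace:
`z = 13` → z = 13
`z -= 7` → z = 6
So z = 6

Answer: 6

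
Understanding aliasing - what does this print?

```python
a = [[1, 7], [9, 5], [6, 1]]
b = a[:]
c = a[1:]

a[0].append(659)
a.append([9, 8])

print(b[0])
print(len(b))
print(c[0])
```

Key concept: slice with nested mutation.
Step by step:
`a = [[1, 7], [9, 5], [6, 1]]` → a = [[1, 7], [9, 5], [6, 1]]
`b = a[:]` → b = [[1, 7], [9, 5], [6, 1]]
`c = a[1:]` → c = [[9, 5], [6, 1]]
`a[0].append(659)` → a = [[1, 7, 659], [9, 5], [6, 1]]; b = [[1, 7, 659], [9, 5], [6, 1]]
`a.append([9, 8])` → a = [[1, 7, 659], [9, 5], [6, 1], [9, 8]]
`print(b[0])` → prints [1, 7, 659]
`print(len(b))` → prints 3
`print(c[0])` → prints [9, 5]

Answer:
[1, 7, 659]
3
[9, 5]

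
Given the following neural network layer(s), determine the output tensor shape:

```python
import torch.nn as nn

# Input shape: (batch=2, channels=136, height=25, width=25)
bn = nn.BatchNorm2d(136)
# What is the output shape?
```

Input: (2, 136, 25, 25) -> Output: (2, 136, 25, 25)

Answer: (2, 136, 25, 25)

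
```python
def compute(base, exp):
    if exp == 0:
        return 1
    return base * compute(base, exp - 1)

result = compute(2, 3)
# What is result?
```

compute(2, 3) = 2 * 2 * 2 = 8

Answer: 8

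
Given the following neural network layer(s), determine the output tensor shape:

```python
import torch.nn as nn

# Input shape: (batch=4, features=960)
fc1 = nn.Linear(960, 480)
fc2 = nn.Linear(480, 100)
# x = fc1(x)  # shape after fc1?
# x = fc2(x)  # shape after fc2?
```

Input: (4, 960) -> after fc1: (4, 480) -> Output: (4, 100)

Answer: (4, 100)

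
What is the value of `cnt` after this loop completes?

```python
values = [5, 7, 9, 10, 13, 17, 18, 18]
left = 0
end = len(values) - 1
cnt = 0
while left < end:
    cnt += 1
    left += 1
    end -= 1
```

Iterations until pointers meet (list length 8)
`cnt` takes the values: 0 → 1 → 2 → 3 → 4

Answer: 4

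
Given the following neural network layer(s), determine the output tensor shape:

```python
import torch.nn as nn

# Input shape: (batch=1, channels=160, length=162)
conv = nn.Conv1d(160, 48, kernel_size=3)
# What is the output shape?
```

Input: (1, 160, 162) -> Output: (1, 48, 160)

Answer: (1, 48, 160)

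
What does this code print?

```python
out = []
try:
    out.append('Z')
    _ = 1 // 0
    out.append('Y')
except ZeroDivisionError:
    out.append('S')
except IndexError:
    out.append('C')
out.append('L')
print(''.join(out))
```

Execution trace: 'Z' (try body) → 'S' (except ZeroDivisionError) → 'L' (after the try/except). Output: ZSL

Answer: ZSL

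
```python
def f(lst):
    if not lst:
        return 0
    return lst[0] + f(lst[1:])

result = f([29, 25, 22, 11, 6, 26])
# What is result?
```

29 + 25 + 22 + 11 + 6 + 26 + 0 = 119

Answer: 119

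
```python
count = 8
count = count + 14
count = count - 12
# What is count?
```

Trace:
`count = 8` → count = 8
`count = count + 14` → count = 22
`count = count - 12` → count = 10
So count = 10

Answer: 10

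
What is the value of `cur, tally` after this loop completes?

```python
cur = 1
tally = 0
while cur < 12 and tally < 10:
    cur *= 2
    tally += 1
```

Double until >= 12 or 10 iterations
`cur, tally` takes the values: (1, 0) → (2, 0) → (2, 1) → (4, 1) → (4, 2) → (8, 2) → (8, 3) → (16, 3) → (16, 4)

Answer: 16, 4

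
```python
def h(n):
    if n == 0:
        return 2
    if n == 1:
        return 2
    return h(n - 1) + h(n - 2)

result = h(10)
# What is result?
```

Build up from base cases: h(0)=2, h(1)=2, h(2)=4, h(3)=6, h(4)=10, h(5)=16, h(6)=26, ..., h(10)=178

Answer: 178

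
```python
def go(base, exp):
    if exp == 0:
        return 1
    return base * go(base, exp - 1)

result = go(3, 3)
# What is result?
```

go(3, 3) = 3 * 3 * 3 = 27

Answer: 27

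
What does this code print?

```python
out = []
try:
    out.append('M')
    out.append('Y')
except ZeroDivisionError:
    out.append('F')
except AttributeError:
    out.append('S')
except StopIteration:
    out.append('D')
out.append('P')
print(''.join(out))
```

Execution trace: 'M' (try body) → 'Y' (try body, no exception) → 'P' (after the try/except). Output: MYP

Answer: MYP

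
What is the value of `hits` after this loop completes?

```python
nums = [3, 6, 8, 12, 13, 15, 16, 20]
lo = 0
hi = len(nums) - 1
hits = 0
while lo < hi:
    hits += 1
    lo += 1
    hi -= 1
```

Iterations until pointers meet (list length 8)
`hits` takes the values: 0 → 1 → 2 → 3 → 4

Answer: 4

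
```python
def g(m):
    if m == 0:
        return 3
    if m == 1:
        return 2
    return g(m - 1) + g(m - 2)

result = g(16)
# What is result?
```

Build up from base cases: g(0)=3, g(1)=2, g(2)=5, g(3)=7, g(4)=12, g(5)=19, g(6)=31, ..., g(16)=3804

Answer: 3804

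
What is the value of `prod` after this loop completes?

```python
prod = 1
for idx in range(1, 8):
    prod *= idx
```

7! = 5040
`prod` takes the values: 1 → 2 → 6 → 24 → 120 → 720 → 5040

Answer: 5040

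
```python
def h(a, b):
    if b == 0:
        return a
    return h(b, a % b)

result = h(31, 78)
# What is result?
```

h(31, 78) -> h(78, 31) -> h(31, 16) -> h(16, 15) -> h(15, 1) -> h(1, 0) -> 1

Answer: 1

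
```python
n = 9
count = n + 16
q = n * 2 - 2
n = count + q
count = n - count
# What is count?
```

Trace:
`n = 9` → n = 9
`count = n + 16` → count = 25
`q = n * 2 - 2` → q = 16
`n = count + q` → n = 41
`count = n - count` → count = 16
So count = 16

Answer: 16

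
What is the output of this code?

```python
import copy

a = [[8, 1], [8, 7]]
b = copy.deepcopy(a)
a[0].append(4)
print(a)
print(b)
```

Key concept: deep copy is fully independent.
Step by step:
`a = [[8, 1], [8, 7]]` → a = [[8, 1], [8, 7]]
`b = copy.deepcopy(a)` → b = [[8, 1], [8, 7]]
`a[0].append(4)` → a = [[8, 1, 4], [8, 7]]
`print(a)` → prints [[8, 1, 4], [8, 7]]
`print(b)` → prints [[8, 1], [8, 7]]

Answer:
[[8, 1, 4], [8, 7]]
[[8, 1], [8, 7]]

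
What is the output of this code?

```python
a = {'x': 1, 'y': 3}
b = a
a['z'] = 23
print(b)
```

Key concept: dict aliasing.
Step by step:
`a = {'x': 1, 'y': 3}` → a = {'x': 1, 'y': 3}
`b = a` → b = {'x': 1, 'y': 3} (same object as a)
`a['z'] = 23` → a = {'x': 1, 'y': 3, 'z': 23} (same object as b); b = {'x': 1, 'y': 3, 'z': 23} (same object as a)
`print(b)` → prints {'x': 1, 'y': 3, 'z': 23}

Answer: {'x': 1, 'y': 3, 'z': 23}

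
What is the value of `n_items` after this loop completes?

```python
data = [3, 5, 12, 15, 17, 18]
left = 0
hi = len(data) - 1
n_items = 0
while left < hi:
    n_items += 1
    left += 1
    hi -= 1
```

Iterations until pointers meet (list length 6)
`n_items` takes the values: 0 → 1 → 2 → 3

Answer: 3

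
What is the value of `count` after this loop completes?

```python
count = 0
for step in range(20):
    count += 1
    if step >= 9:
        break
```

Loop breaks when step reaches 9, count is 10
`count` takes the values: 0 → 1 → 2 → 3 → 4 → 5 → 6 → 7 → 8 → 9 → 10

Answer: 10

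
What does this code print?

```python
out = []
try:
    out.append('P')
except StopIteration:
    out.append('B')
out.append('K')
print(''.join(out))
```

Execution trace: 'P' (try body, no exception) → 'K' (after the try/except). Output: PK

Answer: PK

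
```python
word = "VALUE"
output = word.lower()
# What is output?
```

Trace:
`word = "VALUE"` → word = 'VALUE'
`output = word.lower()` → output = 'value'
So output = 'value'

Answer: 'value'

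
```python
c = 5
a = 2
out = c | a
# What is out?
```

Trace:
`c = 5` → c = 5
`a = 2` → a = 2
`out = c | a` → out = 7
So out = 7

Answer: 7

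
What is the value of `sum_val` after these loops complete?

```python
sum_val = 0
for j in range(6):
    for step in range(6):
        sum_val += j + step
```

Sum of all j+step for j,step in 6x6
`sum_val` takes the values: 0 → 1 → 3 → 6 → 10 → 15 → 16 → 18 → 21 → 25 → 30 → 36 → 38 → 41 → 45 → 50 → 56 → 63 → 66 → 70 → 75 → 81 → 88 → 96 → 100 → 105 → 111 → 118 → 126 → 135 → 140 → 146 → 153 → 161 → 170 → 180

Answer: 180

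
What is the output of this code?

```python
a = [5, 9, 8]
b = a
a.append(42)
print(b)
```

Key concept: basic list aliasing.
Step by step:
`a = [5, 9, 8]` → a = [5, 9, 8]
`b = a` → b = [5, 9, 8] (same object as a)
`a.append(42)` → a = [5, 9, 8, 42] (same object as b); b = [5, 9, 8, 42] (same object as a)
`print(b)` → prints [5, 9, 8, 42]

Answer: [5, 9, 8, 42]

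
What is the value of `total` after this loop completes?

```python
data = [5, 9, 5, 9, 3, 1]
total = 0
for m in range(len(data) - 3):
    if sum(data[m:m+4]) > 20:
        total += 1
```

Count windows with sum > 20
`total` takes the values: 0 → 1 → 2

Answer: 2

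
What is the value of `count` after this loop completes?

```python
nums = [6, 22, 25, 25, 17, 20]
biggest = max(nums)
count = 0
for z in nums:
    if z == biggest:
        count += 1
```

Count of max value 25 in [6, 22, 25, 25, 17, 20]
`count` takes the values: 0 → 1 → 2

Answer: 2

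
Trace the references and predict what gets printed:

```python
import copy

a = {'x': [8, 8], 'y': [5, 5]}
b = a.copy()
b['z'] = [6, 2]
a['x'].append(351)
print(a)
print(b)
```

Key concept: shallow copy of dict with mutable values.
Step by step:
`a = {'x': [8, 8], 'y': [5, 5]}` → a = {'x': [8, 8], 'y': [5, 5]}
`b = a.copy()` → b = {'x': [8, 8], 'y': [5, 5]}
`b['z'] = [6, 2]` → b = {'x': [8, 8], 'y': [5, 5], 'z': [6, 2]}
`a['x'].append(351)` → a = {'x': [8, 8, 351], 'y': [5, 5]}; b = {'x': [8, 8, 351], 'y': [5, 5], 'z': [6, 2]}
`print(a)` → prints {'x': [8, 8, 351], 'y': [5, 5]}
`print(b)` → prints {'x': [8, 8, 351], 'y': [5, 5], 'z': [6, 2]}

Answer:
{'x': [8, 8, 351], 'y': [5, 5]}
{'x': [8, 8, 351], 'y': [5, 5], 'z': [6, 2]}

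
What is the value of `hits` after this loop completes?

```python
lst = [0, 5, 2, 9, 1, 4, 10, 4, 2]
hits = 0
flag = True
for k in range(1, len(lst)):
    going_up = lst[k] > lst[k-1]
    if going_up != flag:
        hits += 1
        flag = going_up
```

Count direction changes in [0, 5, 2, 9, 1, 4, 10, 4, 2]
`hits` takes the values: 0 → 1 → 2 → 3 → 4 → 5

Answer: 5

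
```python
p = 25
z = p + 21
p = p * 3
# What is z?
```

Trace:
`p = 25` → p = 25
`z = p + 21` → z = 46
`p = p * 3` → p = 75
So z = 46

Answer: 46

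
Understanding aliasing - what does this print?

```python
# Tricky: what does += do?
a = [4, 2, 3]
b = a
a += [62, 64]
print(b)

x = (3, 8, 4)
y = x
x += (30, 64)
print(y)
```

Key concept: += behavior differs for mutable vs immutable.
Step by step:
`a = [4, 2, 3]` → a = [4, 2, 3]
`b = a` → b = [4, 2, 3] (same object as a)
`a += [62, 64]` → a = [4, 2, 3, 62, 64] (same object as b); b = [4, 2, 3, 62, 64] (same object as a)
`print(b)` → prints [4, 2, 3, 62, 64]
`x = (3, 8, 4)` → x = (3, 8, 4)
`y = x` → y = (3, 8, 4)
`x += (30, 64)` → x = (3, 8, 4, 30, 64)
`print(y)` → prints (3, 8, 4)

Answer:
[4, 2, 3, 62, 64]
(3, 8, 4)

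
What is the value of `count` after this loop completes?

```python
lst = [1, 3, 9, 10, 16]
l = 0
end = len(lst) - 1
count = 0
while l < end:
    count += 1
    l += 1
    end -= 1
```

Iterations until pointers meet (list length 5)
`count` takes the values: 0 → 1 → 2

Answer: 2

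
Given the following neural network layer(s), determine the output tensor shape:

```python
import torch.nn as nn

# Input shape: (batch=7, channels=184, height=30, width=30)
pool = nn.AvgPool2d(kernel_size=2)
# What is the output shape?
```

Input: (7, 184, 30, 30) -> Output: (7, 184, 15, 15)

Answer: (7, 184, 15, 15)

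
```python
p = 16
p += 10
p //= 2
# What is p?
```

Trace:
`p = 16` → p = 16
`p += 10` → p = 26
`p //= 2` → p = 13
So p = 13

Answer: 13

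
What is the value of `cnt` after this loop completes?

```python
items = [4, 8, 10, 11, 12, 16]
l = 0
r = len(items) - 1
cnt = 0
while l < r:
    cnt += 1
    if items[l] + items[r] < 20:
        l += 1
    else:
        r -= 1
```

Steps to find pair summing to 20
`cnt` takes the values: 0 → 1 → 2 → 3 → 4 → 5

Answer: 5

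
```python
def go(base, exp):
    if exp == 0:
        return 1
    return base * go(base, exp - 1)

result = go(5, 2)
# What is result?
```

go(5, 2) = 5 * 5 = 25

Answer: 25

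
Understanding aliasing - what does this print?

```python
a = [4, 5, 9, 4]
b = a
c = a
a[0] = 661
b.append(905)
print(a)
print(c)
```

Key concept: multiple aliases.
Step by step:
`a = [4, 5, 9, 4]` → a = [4, 5, 9, 4]
`b = a` → b = [4, 5, 9, 4] (same object as a)
`c = a` → c = [4, 5, 9, 4] (same object as a, b)
`a[0] = 661` → a = [661, 5, 9, 4] (same object as b, c); b = [661, 5, 9, 4] (same object as a, c); c = [661, 5, 9, 4] (same object as a, b)
`b.append(905)` → a = [661, 5, 9, 4, 905] (same object as b, c); b = [661, 5, 9, 4, 905] (same object as a, c); c = [661, 5, 9, 4, 905] (same object as a, b)
`print(a)` → prints [661, 5, 9, 4, 905]
`print(c)` → prints [661, 5, 9, 4, 905]

Answer:
[661, 5, 9, 4, 905]
[661, 5, 9, 4, 905]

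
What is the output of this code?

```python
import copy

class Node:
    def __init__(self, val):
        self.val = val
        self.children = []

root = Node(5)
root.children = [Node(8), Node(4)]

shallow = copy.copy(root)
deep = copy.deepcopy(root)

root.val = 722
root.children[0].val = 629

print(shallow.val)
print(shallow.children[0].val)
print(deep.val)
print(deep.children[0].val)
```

Key concept: deep copy with custom objects.
Step by step:
`root = Node(5)` → root = Node(val=5, children=[])
`root.children = [Node(8), Node(4)]` → root = Node(val=5, children=[Node(val=8, children=[]), Node(val=4, children=[])])
`shallow = copy.copy(root)` → shallow = Node(val=5, children=[Node(val=8, children=[]), Node(val=4, children=[])])
`deep = copy.deepcopy(root)` → deep = Node(val=5, children=[Node(val=8, children=[]), Node(val=4, children=[])])
`root.val = 722` → root = Node(val=722, children=[Node(val=8, children=[]), Node(val=4, children=[])])
`root.children[0].val = 629` → root = Node(val=722, children=[Node(val=629, children=[]), Node(val=4, children=[])]); shallow = Node(val=5, children=[Node(val=629, children=[]), Node(val=4, children=[])])
`print(shallow.val)` → prints 5
`print(shallow.children[0].val)` → prints 629
`print(deep.val)` → prints 5
`print(deep.children[0].val)` → prints 8

Answer:
5
629
5
8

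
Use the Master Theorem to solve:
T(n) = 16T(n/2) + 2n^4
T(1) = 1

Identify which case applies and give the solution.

a=16, b=2, f(n)=2n^4. log_2(16) = 4. Since c=4 = 4, Case 2 applies: T(n) = Θ(n^log_b(a) · log n) = O(n^4 log n).

Answer: O(n^4 log n) - Case 2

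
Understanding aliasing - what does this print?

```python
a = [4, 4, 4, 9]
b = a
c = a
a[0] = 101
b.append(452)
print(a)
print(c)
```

Key concept: multiple aliases.
Step by step:
`a = [4, 4, 4, 9]` → a = [4, 4, 4, 9]
`b = a` → b = [4, 4, 4, 9] (same object as a)
`c = a` → c = [4, 4, 4, 9] (same object as a, b)
`a[0] = 101` → a = [101, 4, 4, 9] (same object as b, c); b = [101, 4, 4, 9] (same object as a, c); c = [101, 4, 4, 9] (same object as a, b)
`b.append(452)` → a = [101, 4, 4, 9, 452] (same object as b, c); b = [101, 4, 4, 9, 452] (same object as a, c); c = [101, 4, 4, 9, 452] (same object as a, b)
`print(a)` → prints [101, 4, 4, 9, 452]
`print(c)` → prints [101, 4, 4, 9, 452]

Answer:
[101, 4, 4, 9, 452]
[101, 4, 4, 9, 452]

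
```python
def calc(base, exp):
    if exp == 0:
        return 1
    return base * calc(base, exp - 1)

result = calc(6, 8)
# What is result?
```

calc(6, 8) = 6 * 6 * 6 * 6 * 6 * 6 * 6 * 6 = 1679616

Answer: 1679616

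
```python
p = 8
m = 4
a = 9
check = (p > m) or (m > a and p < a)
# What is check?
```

Trace:
`p = 8` → p = 8
`m = 4` → m = 4
`a = 9` → a = 9
`check = (p > m) or (m > a and p < a)` → check = True
So check = True

Answer: True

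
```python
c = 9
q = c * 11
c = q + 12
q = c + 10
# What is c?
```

Trace:
`c = 9` → c = 9
`q = c * 11` → q = 99
`c = q + 12` → c = 111
`q = c + 10` → q = 121
So c = 111

Answer: 111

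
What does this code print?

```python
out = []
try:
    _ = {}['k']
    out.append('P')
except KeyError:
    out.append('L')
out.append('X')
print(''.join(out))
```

Execution trace: 'L' (except KeyError) → 'X' (after the try/except). Output: LX

Answer: LX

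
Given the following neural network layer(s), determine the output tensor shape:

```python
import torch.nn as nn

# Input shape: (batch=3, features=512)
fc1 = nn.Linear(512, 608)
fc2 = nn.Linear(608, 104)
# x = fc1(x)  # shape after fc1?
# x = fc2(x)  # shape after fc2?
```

Input: (3, 512) -> after fc1: (3, 608) -> Output: (3, 104)

Answer: (3, 104)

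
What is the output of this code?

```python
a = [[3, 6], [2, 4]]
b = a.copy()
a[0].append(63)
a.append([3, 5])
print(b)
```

Key concept: shallow copy with nested lists.
Step by step:
`a = [[3, 6], [2, 4]]` → a = [[3, 6], [2, 4]]
`b = a.copy()` → b = [[3, 6], [2, 4]]
`a[0].append(63)` → a = [[3, 6, 63], [2, 4]]; b = [[3, 6, 63], [2, 4]]
`a.append([3, 5])` → a = [[3, 6, 63], [2, 4], [3, 5]]
`print(b)` → prints [[3, 6, 63], [2, 4]]

Answer: [[3, 6, 63], [2, 4]]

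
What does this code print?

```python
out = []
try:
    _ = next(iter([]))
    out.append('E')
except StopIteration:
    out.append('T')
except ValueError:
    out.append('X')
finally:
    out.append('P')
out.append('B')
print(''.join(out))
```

Execution trace: 'T' (except StopIteration) → 'P' (finally) → 'B' (after the try/except). Output: TPB

Answer: TPB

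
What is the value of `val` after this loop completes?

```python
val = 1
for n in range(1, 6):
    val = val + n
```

Start at 1, add 1 through 5
`val` takes the values: 1 → 2 → 4 → 7 → 11 → 16

Answer: 16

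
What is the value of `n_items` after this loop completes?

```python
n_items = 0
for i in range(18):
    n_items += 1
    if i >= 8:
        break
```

Loop breaks when i reaches 8, n_items is 9
`n_items` takes the values: 0 → 1 → 2 → 3 → 4 → 5 → 6 → 7 → 8 → 9

Answer: 9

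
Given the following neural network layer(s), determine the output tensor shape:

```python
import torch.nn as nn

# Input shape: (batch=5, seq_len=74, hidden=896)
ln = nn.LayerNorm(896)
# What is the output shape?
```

Input: (5, 74, 896) -> Output: (5, 74, 896)

Answer: (5, 74, 896)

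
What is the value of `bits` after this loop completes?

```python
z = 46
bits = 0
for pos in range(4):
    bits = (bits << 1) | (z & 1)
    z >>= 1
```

Reverse lowest 4 bits of 46
`bits` takes the values: 0 → 1 → 3 → 7

Answer: 7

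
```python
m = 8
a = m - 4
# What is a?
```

Trace:
`m = 8` → m = 8
`a = m - 4` → a = 4
So a = 4

Answer: 4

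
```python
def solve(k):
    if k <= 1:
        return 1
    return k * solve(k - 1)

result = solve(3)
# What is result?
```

solve(3) = 3 * 2 * 1 = 6

Answer: 6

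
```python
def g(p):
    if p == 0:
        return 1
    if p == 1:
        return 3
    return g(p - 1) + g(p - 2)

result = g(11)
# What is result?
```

Build up from base cases: g(0)=1, g(1)=3, g(2)=4, g(3)=7, g(4)=11, g(5)=18, g(6)=29, ..., g(11)=322

Answer: 322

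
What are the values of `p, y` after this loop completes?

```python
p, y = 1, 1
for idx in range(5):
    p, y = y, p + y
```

Fibonacci: after 5 iterations
`p, y` takes the values: (1, 1) → (1, 2) → (2, 3) → (3, 5) → (5, 8) → (8, 13)

Answer: 8, 13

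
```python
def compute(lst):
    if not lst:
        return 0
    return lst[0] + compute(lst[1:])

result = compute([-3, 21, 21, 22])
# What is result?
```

(-3) + 21 + 21 + 22 + 0 = 61

Answer: 61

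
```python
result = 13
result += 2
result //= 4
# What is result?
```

Trace:
`result = 13` → result = 13
`result += 2` → result = 15
`result //= 4` → result = 3
So result = 3

Answer: 3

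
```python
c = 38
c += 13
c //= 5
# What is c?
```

Trace:
`c = 38` → c = 38
`c += 13` → c = 51
`c //= 5` → c = 10
So c = 10

Answer: 10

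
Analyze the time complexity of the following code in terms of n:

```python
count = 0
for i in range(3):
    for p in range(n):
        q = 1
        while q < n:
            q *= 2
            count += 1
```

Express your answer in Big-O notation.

Each loop level contributes: 1 × n × log n. Multiplying the contributions gives O(n log n).

Answer: O(n log n)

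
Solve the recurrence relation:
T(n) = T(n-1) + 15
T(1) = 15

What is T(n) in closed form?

Unrolling: T(n) = T(1) + 15·(n-1) = 15 + 15(n-1) = 15n.

Answer: T(n) = 15n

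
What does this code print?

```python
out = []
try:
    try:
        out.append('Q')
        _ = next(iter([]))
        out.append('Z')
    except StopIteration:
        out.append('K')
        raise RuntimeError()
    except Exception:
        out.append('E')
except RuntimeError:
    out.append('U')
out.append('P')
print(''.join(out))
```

Execution trace: 'Q' (inner try body) → 'K' (inner except StopIteration) → 'U' (outer except RuntimeError) → 'P' (after the try/except). Output: QKUP

Answer: QKUP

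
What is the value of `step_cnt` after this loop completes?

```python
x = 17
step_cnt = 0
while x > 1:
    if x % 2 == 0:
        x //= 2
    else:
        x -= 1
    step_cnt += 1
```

Steps to reduce 17 to 1
`step_cnt` takes the values: 0 → 1 → 2 → 3 → 4 → 5

Answer: 5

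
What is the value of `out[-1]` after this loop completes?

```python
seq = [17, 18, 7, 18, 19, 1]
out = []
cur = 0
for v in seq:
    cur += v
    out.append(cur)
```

Cumulative sum ends at 80
`out` takes the values: [] → [17] → [17, 35] → [17, 35, 42] → [17, 35, 42, 60] → [17, 35, 42, 60, 79] → [17, 35, 42, 60, 79, 80]
So `out[-1]` = 80

Answer: 80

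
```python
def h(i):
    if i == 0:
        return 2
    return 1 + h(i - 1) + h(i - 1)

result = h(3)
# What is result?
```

h(i) = 1 + 2·h(i-1), h(0)=2. Closed form: (2+1)·2^3 - 1 = 23.

Answer: 23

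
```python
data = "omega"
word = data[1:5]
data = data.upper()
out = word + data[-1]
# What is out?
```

Trace:
`data = "omega"` → data = 'omega'
`word = data[1:5]` → word = 'mega'
`data = data.upper()` → data = 'OMEGA'
`out = word + data[-1]` → out = 'megaA'
So out = 'megaA'

Answer: 'megaA'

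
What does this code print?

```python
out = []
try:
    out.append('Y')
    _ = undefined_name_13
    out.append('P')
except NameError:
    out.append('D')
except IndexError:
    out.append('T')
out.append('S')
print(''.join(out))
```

Execution trace: 'Y' (try body) → 'D' (except NameError) → 'S' (after the try/except). Output: YDS

Answer: YDS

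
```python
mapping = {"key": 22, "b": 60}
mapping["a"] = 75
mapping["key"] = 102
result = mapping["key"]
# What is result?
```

Trace:
`mapping = {"key": 22, "b": 60}` → mapping = {'key': 22, 'b': 60}
`mapping["a"] = 75` → mapping = {'key': 22, 'b': 60, 'a': 75}
`mapping["key"] = 102` → mapping = {'key': 102, 'b': 60, 'a': 75}
`result = mapping["key"]` → result = 102
So result = 102

Answer: 102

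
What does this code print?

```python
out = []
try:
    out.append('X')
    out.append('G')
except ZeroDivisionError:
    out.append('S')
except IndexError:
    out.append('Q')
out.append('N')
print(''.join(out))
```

Execution trace: 'X' (try body) → 'G' (try body, no exception) → 'N' (after the try/except). Output: XGN

Answer: XGN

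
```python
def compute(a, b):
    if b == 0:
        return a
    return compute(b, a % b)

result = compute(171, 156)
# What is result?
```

compute(171, 156) -> compute(156, 15) -> compute(15, 6) -> compute(6, 3) -> compute(3, 0) -> 3

Answer: 3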